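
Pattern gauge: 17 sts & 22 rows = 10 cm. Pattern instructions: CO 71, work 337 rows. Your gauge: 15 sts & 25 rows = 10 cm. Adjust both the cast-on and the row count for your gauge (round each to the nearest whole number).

Stitches: 71 × 15/17 = 62.65 → 63.
Rows: 337 × 25/22 = 382.95 → 383.

Cast on 63 stitches; work 383 rows.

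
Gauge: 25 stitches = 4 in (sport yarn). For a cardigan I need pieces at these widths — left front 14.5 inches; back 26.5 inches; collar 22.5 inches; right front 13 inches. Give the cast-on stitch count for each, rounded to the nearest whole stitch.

Rate = 25/4 = 6.25 sts per in.
left front: 14.5 × 6.25 = 90.62 → 91.
back: 26.5 × 6.25 = 165.62 → 166.
collar: 22.5 × 6.25 = 140.62 → 141.
right front: 13 × 6.25 = 81.25 → 81.

left front 91; back 166; collar 141; right front 81.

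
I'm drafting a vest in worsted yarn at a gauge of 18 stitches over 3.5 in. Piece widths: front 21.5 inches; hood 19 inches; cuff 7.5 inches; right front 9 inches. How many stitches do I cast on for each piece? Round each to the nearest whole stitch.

front 111; hood 98; cuff 39; right front 46.

Rate = 18/3.5 = 5.143 sts per in.
front: 21.5 × 5.143 = 110.57 → 111.
hood: 19 × 5.143 = 97.71 → 98.
cuff: 7.5 × 5.143 = 38.57 → 39.
right front: 9 × 5.143 = 46.29 → 46.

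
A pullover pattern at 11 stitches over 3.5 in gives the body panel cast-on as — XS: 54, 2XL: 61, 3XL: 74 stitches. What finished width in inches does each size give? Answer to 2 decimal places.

11/3.5 = 3.143 sts per in.
XS: 54 / 3.143 = 17.182 → 17.18 in.
2XL: 61 / 3.143 = 19.409 → 19.41 in.
3XL: 74 / 3.143 = 23.545 → 23.55 in.

XS 17.18 inches; 2XL 19.41 inches; 3XL 23.55 inches.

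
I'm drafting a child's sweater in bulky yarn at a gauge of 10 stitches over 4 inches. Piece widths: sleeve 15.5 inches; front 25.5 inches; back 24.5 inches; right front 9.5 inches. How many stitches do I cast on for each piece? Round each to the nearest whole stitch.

Rate = 10/4 = 2.5 sts per in.
sleeve: 15.5 × 2.5 = 38.75 → 39.
front: 25.5 × 2.5 = 63.75 → 64.
back: 24.5 × 2.5 = 61.25 → 61.
right front: 9.5 × 2.5 = 23.75 → 24.

sleeve 39; front 64; back 61; right front 24.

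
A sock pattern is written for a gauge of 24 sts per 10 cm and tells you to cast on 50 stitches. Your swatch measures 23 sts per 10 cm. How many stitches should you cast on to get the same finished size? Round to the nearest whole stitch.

Cast on 48 stitches.

Scale factor = 23 / 24 = 0.958.
50 × 23 / 24 = 47.92 sts.
→ 48 sts.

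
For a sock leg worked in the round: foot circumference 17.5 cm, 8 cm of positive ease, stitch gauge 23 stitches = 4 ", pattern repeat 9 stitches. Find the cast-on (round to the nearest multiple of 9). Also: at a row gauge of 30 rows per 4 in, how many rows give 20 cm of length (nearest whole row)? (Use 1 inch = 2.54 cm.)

Cast on 54 stitches; work 59 rows.

Finished = 17.5 + 8 = 25.5 cm.
25.5 cm × 1/2.54 = 10.04 inches.
23/4 = 5.75 sts per in; 10.04 × 5.75 = 57.73 sts.
Nearest multiple of 9 → 54.
20 cm = 7.87 inches; × 7.5 = 59.06 → 59 rows.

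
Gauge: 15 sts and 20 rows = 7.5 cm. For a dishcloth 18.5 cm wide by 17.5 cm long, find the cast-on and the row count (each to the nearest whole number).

Cast on 37 stitches and work 47 rows.

Stitch gauge = 15/7.5 = 2 sts/cm; 18.5 × 2 = 37.00 → 37 sts.
Row gauge = 20/7.5 = 2.667 rows/cm; 17.5 × 2.667 = 46.67 → 47 rows.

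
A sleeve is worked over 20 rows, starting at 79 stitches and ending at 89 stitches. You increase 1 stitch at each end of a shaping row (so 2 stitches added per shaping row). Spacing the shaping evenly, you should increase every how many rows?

Increase every 4th row.

Stitches to add: |89 − 79| = 10.
Shaping rows needed: 10 / 2 = 5.
20 rows / 5 = every 4 rows.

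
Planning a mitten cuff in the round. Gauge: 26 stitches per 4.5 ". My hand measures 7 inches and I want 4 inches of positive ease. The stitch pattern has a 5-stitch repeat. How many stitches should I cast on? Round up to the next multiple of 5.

Finished = 7 + 4 = 11 inches.
26 / 4.5 = 5.778 sts/in.
11 × 5.778 = 63.56 sts.
Next multiple of 5: 65.

CO 65 sts.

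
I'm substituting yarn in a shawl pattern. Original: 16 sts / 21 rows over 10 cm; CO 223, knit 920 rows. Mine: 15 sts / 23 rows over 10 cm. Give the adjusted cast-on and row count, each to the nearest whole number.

Cast on 209 stitches; work 1008 rows.

Stitches: 223 × 15/16 = 209.06 → 209.
Rows: 920 × 23/21 = 1007.62 → 1008.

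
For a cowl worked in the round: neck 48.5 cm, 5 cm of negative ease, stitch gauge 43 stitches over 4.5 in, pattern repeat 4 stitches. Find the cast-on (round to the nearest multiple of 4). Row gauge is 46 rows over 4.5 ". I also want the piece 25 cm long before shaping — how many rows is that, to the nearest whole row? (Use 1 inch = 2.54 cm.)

Cast on 164 stitches; work 101 rows.

Finished = 48.5 − 5 = 43.5 cm.
43.5 cm × 1/2.54 = 17.13 inches.
43/4.5 = 9.556 sts per in; 17.13 × 9.556 = 163.65 sts.
Nearest multiple of 4 → 164.
25 cm = 9.84 inches; × 10.222 = 100.61 → 101 rows.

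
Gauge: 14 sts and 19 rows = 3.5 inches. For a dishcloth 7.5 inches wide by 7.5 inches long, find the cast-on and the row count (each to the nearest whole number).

Cast on 30 stitches and work 41 rows.

Stitch gauge = 14/3.5 = 4 sts/in; 7.5 × 4 = 30.00 → 30 sts.
Row gauge = 19/3.5 = 5.429 rows/in; 7.5 × 5.429 = 40.71 → 41 rows.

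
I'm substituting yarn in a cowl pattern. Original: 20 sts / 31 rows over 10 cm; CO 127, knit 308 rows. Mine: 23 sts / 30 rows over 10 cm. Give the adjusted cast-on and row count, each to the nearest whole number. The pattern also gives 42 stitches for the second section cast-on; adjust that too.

Stitches: 127 × 23/20 = 146.05 → 146.
Rows: 308 × 30/31 = 298.06 → 298.
second section cast-on: 42 × 23/20 = 48.30 → 48.

Cast on 146 stitches; work 298 rows; second section cast-on 48 stitches.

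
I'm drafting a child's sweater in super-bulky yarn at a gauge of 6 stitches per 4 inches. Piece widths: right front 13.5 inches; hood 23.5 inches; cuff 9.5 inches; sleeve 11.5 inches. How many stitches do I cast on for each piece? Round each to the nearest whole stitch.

right front 20; hood 35; cuff 14; sleeve 17.

Rate = 6/4 = 1.5 sts per in.
right front: 13.5 × 1.5 = 20.25 → 20.
hood: 23.5 × 1.5 = 35.25 → 35.
cuff: 9.5 × 1.5 = 14.25 → 14.
sleeve: 11.5 × 1.5 = 17.25 → 17.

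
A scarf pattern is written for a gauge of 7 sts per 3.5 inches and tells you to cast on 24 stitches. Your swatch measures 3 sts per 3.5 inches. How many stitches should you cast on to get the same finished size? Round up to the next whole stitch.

Scale factor = 3 / 7 = 0.429.
24 × 3 / 7 = 10.29 sts.
→ 11 sts.

Cast on 11 stitches.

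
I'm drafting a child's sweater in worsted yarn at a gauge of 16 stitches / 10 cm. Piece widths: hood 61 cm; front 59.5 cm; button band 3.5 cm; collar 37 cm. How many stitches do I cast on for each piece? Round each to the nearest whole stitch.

Rate = 16/10 = 1.6 sts per cm.
hood: 61 × 1.6 = 97.60 → 98.
front: 59.5 × 1.6 = 95.20 → 95.
button band: 3.5 × 1.6 = 5.60 → 6.
collar: 37 × 1.6 = 59.20 → 59.

hood 98; front 95; button band 6; collar 59.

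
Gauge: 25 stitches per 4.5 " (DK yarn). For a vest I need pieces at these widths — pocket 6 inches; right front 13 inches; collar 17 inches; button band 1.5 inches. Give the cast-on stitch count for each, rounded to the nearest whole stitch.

pocket 33; right front 72; collar 94; button band 8.

Rate = 25/4.5 = 5.556 sts per in.
pocket: 6 × 5.556 = 33.33 → 33.
right front: 13 × 5.556 = 72.22 → 72.
collar: 17 × 5.556 = 94.44 → 94.
button band: 1.5 × 5.556 = 8.33 → 8.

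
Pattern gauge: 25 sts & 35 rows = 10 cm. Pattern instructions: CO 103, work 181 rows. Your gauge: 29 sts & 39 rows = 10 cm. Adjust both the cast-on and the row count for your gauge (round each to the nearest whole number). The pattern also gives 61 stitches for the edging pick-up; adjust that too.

Stitches: 103 × 29/25 = 119.48 → 119.
Rows: 181 × 39/35 = 201.69 → 202.
edging pick-up: 61 × 29/25 = 70.76 → 71.

Cast on 119 stitches; work 202 rows; edging pick-up 71 stitches.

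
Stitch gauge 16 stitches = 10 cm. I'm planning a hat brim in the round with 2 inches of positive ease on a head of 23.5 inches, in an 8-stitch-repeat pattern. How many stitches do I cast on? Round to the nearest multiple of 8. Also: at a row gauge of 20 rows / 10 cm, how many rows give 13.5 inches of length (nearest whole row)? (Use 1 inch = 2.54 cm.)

Finished = 23.5 + 2 = 25.5 inches.
25.5 inches × 2.54 = 64.77 cm.
16/10 = 1.6 sts per cm; 64.77 × 1.6 = 103.63 sts.
Nearest multiple of 8 → 104.
13.5 inches = 34.29 cm; × 2 = 68.58 → 69 rows.

Cast on 104 stitches; work 69 rows.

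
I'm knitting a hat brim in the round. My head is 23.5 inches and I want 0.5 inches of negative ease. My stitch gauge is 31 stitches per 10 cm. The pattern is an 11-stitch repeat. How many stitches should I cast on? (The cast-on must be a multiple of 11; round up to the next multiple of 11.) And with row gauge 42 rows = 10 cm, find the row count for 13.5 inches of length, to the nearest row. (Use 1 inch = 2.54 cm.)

Cast on 187 stitches; work 144 rows.

Finished = 23.5 − 0.5 = 23 inches.
23 inches × 2.54 = 58.42 cm.
31/10 = 3.1 sts per cm; 58.42 × 3.1 = 181.10 sts.
Next multiple of 11 → 187.
13.5 inches = 34.29 cm; × 4.2 = 144.02 → 144 rows.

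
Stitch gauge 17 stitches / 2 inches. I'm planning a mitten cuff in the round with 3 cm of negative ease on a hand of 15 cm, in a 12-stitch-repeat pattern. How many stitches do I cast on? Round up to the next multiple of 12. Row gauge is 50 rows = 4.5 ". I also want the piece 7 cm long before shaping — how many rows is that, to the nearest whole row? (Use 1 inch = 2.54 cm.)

Finished = 15 − 3 = 12 cm.
12 cm × 1/2.54 = 4.72 inches.
17/2 = 8.5 sts per in; 4.72 × 8.5 = 40.16 sts.
Next multiple of 12 → 48.
7 cm = 2.76 inches; × 11.111 = 30.62 → 31 rows.

Cast on 48 stitches; work 31 rows.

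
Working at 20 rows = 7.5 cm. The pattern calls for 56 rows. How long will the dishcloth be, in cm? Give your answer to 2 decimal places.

20 rows / 7.5 cm = 2.667 rows per cm.
56 / 2.667 = 21.000 cm.

21.00 cm.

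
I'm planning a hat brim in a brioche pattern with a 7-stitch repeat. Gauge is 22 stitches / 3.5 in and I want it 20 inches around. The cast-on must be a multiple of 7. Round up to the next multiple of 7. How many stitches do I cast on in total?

22 / 3.5 = 6.286 sts per inch.
20 × 6.286 = 125.71 sts.
Next multiple of 7: 126.

126 stitches.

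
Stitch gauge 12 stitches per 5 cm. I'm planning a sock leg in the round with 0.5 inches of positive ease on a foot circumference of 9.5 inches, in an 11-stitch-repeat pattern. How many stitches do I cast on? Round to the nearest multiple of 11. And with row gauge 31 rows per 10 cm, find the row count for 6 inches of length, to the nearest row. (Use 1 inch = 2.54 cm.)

Cast on 66 stitches; work 47 rows.

Finished = 9.5 + 0.5 = 10 inches.
10 inches × 2.54 = 25.40 cm.
12/5 = 2.4 sts per cm; 25.40 × 2.4 = 60.96 sts.
Nearest multiple of 11 → 66.
6 inches = 15.24 cm; × 3.1 = 47.24 → 47 rows.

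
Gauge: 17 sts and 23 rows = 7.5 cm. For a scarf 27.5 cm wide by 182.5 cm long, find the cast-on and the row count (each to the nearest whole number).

Stitch gauge = 17/7.5 = 2.267 sts/cm; 27.5 × 2.267 = 62.33 → 62 sts.
Row gauge = 23/7.5 = 3.067 rows/cm; 182.5 × 3.067 = 559.67 → 560 rows.

Cast on 62 stitches and work 560 rows.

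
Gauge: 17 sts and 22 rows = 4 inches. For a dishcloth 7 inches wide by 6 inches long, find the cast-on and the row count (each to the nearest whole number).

Stitch gauge = 17/4 = 4.25 sts/in; 7 × 4.25 = 29.75 → 30 sts.
Row gauge = 22/4 = 5.5 rows/in; 6 × 5.5 = 33.00 → 33 rows.

Cast on 30 stitches and work 33 rows.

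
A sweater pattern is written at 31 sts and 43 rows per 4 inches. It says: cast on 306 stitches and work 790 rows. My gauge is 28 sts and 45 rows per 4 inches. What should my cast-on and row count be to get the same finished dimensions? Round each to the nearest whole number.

Cast on 276 stitches; work 827 rows.

Stitches: 306 × 28/31 = 276.39 → 276.
Rows: 790 × 45/43 = 826.74 → 827.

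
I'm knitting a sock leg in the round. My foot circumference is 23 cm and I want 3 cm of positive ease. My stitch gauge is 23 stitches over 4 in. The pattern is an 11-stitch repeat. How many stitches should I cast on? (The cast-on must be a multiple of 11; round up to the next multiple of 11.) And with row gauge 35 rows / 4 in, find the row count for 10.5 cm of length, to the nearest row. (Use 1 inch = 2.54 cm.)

Finished = 23 + 3 = 26 cm.
26 cm × 1/2.54 = 10.24 inches.
23/4 = 5.75 sts per in; 10.24 × 5.75 = 58.86 sts.
Next multiple of 11 → 66.
10.5 cm = 4.13 inches; × 8.75 = 36.17 → 36 rows.

Cast on 66 stitches; work 36 rows.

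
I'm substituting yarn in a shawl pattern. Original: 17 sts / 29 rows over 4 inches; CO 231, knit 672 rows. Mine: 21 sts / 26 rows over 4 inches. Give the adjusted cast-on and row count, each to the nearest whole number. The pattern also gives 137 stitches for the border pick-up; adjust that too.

Cast on 285 stitches; work 602 rows; border pick-up 169 stitches.

Stitches: 231 × 21/17 = 285.35 → 285.
Rows: 672 × 26/29 = 602.48 → 602.
border pick-up: 137 × 21/17 = 169.24 → 169.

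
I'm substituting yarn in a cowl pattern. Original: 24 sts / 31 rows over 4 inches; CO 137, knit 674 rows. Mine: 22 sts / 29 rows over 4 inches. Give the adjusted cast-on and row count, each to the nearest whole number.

Cast on 126 stitches; work 631 rows.

Stitches: 137 × 22/24 = 125.58 → 126.
Rows: 674 × 29/31 = 630.52 → 631.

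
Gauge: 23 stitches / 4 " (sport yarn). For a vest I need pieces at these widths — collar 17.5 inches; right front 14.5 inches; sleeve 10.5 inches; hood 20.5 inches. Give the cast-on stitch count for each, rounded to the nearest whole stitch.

Rate = 23/4 = 5.75 sts per in.
collar: 17.5 × 5.75 = 100.62 → 101.
right front: 14.5 × 5.75 = 83.38 → 83.
sleeve: 10.5 × 5.75 = 60.38 → 60.
hood: 20.5 × 5.75 = 117.88 → 118.

collar 101; right front 83; sleeve 60; hood 118.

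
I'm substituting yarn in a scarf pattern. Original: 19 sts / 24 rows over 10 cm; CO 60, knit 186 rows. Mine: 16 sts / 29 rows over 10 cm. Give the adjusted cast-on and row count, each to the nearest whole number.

Cast on 51 stitches; work 225 rows.

Stitches: 60 × 16/19 = 50.53 → 51.
Rows: 186 × 29/24 = 224.75 → 225.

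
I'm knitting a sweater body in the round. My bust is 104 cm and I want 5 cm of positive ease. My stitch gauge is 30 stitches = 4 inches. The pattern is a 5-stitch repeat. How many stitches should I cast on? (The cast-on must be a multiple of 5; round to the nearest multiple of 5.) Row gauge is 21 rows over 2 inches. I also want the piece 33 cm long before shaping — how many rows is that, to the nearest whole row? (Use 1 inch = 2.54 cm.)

Cast on 320 stitches; work 136 rows.

Finished = 104 + 5 = 109 cm.
109 cm × 1/2.54 = 42.91 inches.
30/4 = 7.5 sts per in; 42.91 × 7.5 = 321.85 sts.
Nearest multiple of 5 → 320.
33 cm = 12.99 inches; × 10.5 = 136.42 → 136 rows.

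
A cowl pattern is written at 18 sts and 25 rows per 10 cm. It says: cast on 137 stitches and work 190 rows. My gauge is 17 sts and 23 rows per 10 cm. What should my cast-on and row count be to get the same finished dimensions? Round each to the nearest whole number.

Cast on 129 stitches; work 175 rows.

Stitches: 137 × 17/18 = 129.39 → 129.
Rows: 190 × 23/25 = 174.80 → 175.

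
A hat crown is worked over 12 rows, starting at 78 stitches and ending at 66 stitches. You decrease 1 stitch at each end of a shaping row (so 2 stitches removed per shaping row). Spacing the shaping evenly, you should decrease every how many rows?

Decrease every 2nd row.

Stitches to remove: |66 − 78| = 12.
Shaping rows needed: 12 / 2 = 6.
12 rows / 6 = every 2 rows.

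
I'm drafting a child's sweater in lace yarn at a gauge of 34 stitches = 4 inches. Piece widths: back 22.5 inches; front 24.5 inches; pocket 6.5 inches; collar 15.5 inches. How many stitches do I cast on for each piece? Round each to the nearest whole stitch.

Rate = 34/4 = 8.5 sts per in.
back: 22.5 × 8.5 = 191.25 → 191.
front: 24.5 × 8.5 = 208.25 → 208.
pocket: 6.5 × 8.5 = 55.25 → 55.
collar: 15.5 × 8.5 = 131.75 → 132.

back 191; front 208; pocket 55; collar 132.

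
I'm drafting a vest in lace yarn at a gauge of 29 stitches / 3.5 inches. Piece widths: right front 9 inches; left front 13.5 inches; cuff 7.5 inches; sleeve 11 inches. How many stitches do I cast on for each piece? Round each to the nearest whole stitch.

right front 75; left front 112; cuff 62; sleeve 91.

Rate = 29/3.5 = 8.286 sts per in.
right front: 9 × 8.286 = 74.57 → 75.
left front: 13.5 × 8.286 = 111.86 → 112.
cuff: 7.5 × 8.286 = 62.14 → 62.
sleeve: 11 × 8.286 = 91.14 → 91.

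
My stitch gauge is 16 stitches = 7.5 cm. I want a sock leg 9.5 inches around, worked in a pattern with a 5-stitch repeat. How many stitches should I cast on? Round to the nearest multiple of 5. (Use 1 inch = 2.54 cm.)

9.5 in = 9.5 × 2.54 = 24.13 cm.
16 / 7.5 = 2.133 sts/cm.
24.13 × 2.133 = 51.48 sts.
→ 50.

50 stitches.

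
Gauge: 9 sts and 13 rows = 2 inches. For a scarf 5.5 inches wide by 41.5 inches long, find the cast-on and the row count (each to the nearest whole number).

Cast on 25 stitches and work 270 rows.

Stitch gauge = 9/2 = 4.5 sts/in; 5.5 × 4.5 = 24.75 → 25 sts.
Row gauge = 13/2 = 6.5 rows/in; 41.5 × 6.5 = 269.75 → 270 rows.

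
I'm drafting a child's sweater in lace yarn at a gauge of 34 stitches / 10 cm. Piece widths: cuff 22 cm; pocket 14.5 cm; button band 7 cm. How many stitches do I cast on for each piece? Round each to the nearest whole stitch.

Rate = 34/10 = 3.4 sts per cm.
cuff: 22 × 3.4 = 74.80 → 75.
pocket: 14.5 × 3.4 = 49.30 → 49.
button band: 7 × 3.4 = 23.80 → 24.

cuff 75; pocket 49; button band 24.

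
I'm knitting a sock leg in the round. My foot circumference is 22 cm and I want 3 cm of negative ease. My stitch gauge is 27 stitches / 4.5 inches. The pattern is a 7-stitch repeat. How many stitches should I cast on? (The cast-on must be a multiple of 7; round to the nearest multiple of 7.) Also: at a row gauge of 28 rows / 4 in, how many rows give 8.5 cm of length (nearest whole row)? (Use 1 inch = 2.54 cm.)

Cast on 42 stitches; work 23 rows.

Finished = 22 − 3 = 19 cm.
19 cm × 1/2.54 = 7.48 inches.
27/4.5 = 6 sts per in; 7.48 × 6 = 44.88 sts.
Nearest multiple of 7 → 42.
8.5 cm = 3.35 inches; × 7 = 23.43 → 23 rows.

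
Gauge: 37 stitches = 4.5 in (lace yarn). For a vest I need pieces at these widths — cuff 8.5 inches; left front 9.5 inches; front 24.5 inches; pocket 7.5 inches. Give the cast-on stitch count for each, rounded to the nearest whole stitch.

cuff 70; left front 78; front 201; pocket 62.

Rate = 37/4.5 = 8.222 sts per in.
cuff: 8.5 × 8.222 = 69.89 → 70.
left front: 9.5 × 8.222 = 78.11 → 78.
front: 24.5 × 8.222 = 201.44 → 201.
pocket: 7.5 × 8.222 = 61.67 → 62.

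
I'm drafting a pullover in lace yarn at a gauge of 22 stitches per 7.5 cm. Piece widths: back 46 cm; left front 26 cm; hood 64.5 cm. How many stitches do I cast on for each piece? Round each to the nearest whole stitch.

Rate = 22/7.5 = 2.933 sts per cm.
back: 46 × 2.933 = 134.93 → 135.
left front: 26 × 2.933 = 76.27 → 76.
hood: 64.5 × 2.933 = 189.20 → 189.

back 135; left front 76; hood 189.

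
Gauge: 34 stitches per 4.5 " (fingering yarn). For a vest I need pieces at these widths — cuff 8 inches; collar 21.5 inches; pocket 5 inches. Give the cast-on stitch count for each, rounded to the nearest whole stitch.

cuff 60; collar 162; pocket 38.

Rate = 34/4.5 = 7.556 sts per in.
cuff: 8 × 7.556 = 60.44 → 60.
collar: 21.5 × 7.556 = 162.44 → 162.
pocket: 5 × 7.556 = 37.78 → 38.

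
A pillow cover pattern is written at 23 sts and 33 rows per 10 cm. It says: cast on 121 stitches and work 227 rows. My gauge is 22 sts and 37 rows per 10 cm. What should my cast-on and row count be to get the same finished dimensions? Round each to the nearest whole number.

Cast on 116 stitches; work 255 rows.

Stitches: 121 × 22/23 = 115.74 → 116.
Rows: 227 × 37/33 = 254.52 → 255.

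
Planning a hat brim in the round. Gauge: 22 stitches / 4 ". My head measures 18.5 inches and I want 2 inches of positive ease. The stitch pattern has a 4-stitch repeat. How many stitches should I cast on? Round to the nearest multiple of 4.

112 stitches.

Finished = 18.5 + 2 = 20.5 inches.
22 / 4 = 5.5 sts/in.
20.5 × 5.5 = 112.75 sts.
Nearest multiple of 4: 112.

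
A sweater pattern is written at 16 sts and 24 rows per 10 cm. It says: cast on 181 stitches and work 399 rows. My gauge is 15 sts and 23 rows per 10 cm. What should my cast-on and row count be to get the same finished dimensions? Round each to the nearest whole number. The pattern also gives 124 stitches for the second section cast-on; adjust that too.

Stitches: 181 × 15/16 = 169.69 → 170.
Rows: 399 × 23/24 = 382.38 → 382.
second section cast-on: 124 × 15/16 = 116.25 → 116.

Cast on 170 stitches; work 382 rows; second section cast-on 116 stitches.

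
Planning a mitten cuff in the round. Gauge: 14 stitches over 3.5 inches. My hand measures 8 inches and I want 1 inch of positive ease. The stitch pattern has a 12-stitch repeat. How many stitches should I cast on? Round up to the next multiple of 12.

Cast on 36 stitches.

Finished = 8 + 1 = 9 inches.
14 / 3.5 = 4 sts/in.
9 × 4 = 36.00 sts.
Next multiple of 12: 36.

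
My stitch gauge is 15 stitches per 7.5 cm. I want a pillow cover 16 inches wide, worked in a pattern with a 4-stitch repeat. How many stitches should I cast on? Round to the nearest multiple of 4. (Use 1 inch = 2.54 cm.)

CO 80 sts.

16 in = 16 × 2.54 = 40.64 cm.
15 / 7.5 = 2 sts/cm.
40.64 × 2 = 81.28 sts.
→ 80.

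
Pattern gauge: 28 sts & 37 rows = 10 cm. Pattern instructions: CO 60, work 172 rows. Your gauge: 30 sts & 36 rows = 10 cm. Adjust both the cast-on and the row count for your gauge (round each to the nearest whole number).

Stitches: 60 × 30/28 = 64.29 → 64.
Rows: 172 × 36/37 = 167.35 → 167.

Cast on 64 stitches; work 167 rows.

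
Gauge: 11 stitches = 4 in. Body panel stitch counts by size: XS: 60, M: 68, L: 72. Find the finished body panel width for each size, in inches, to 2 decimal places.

XS 21.82 inches; M 24.73 inches; L 26.18 inches.

11/4 = 2.75 sts per in.
XS: 60 / 2.75 = 21.818 → 21.82 in.
M: 68 / 2.75 = 24.727 → 24.73 in.
L: 72 / 2.75 = 26.182 → 26.18 in.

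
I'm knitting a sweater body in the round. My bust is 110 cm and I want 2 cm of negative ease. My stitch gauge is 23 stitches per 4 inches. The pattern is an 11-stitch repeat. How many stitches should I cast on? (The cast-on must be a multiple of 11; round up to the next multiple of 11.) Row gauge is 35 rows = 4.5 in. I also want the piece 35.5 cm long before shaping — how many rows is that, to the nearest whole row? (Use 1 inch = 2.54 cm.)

Cast on 253 stitches; work 109 rows.

Finished = 110 − 2 = 108 cm.
108 cm × 1/2.54 = 42.52 inches.
23/4 = 5.75 sts per in; 42.52 × 5.75 = 244.49 sts.
Next multiple of 11 → 253.
35.5 cm = 13.98 inches; × 7.778 = 108.71 → 109 rows.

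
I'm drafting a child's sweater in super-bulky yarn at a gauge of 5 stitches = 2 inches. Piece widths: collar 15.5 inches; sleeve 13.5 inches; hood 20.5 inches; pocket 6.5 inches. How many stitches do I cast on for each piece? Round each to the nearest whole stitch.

Rate = 5/2 = 2.5 sts per in.
collar: 15.5 × 2.5 = 38.75 → 39.
sleeve: 13.5 × 2.5 = 33.75 → 34.
hood: 20.5 × 2.5 = 51.25 → 51.
pocket: 6.5 × 2.5 = 16.25 → 16.

collar 39; sleeve 34; hood 51; pocket 16.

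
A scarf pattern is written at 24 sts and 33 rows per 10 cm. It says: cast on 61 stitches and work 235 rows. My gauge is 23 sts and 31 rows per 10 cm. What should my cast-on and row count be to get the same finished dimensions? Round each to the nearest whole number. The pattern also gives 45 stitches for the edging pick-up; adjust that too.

Cast on 58 stitches; work 221 rows; edging pick-up 43 stitches.

Stitches: 61 × 23/24 = 58.46 → 58.
Rows: 235 × 31/33 = 220.76 → 221.
edging pick-up: 45 × 23/24 = 43.12 → 43.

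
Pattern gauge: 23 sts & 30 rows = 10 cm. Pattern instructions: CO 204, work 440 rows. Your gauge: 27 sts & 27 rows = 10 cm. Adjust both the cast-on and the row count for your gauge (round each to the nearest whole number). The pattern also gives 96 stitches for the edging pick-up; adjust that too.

Stitches: 204 × 27/23 = 239.48 → 239.
Rows: 440 × 27/30 = 396.00 → 396.
edging pick-up: 96 × 27/23 = 112.70 → 113.

Cast on 239 stitches; work 396 rows; edging pick-up 113 stitches.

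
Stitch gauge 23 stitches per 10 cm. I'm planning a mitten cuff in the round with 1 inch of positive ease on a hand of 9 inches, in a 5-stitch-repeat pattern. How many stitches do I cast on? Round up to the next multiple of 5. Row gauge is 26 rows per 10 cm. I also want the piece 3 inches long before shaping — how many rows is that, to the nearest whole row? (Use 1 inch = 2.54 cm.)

Cast on 60 stitches; work 20 rows.

Finished = 9 + 1 = 10 inches.
10 inches × 2.54 = 25.40 cm.
23/10 = 2.3 sts per cm; 25.40 × 2.3 = 58.42 sts.
Next multiple of 5 → 60.
3 inches = 7.62 cm; × 2.6 = 19.81 → 20 rows.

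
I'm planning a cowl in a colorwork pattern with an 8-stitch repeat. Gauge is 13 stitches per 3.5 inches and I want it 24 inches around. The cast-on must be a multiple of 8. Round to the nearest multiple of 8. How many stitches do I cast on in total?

13 / 3.5 = 3.714 sts per inch.
24 × 3.714 = 89.14 sts.
Nearest multiple of 8: 88.

88 stitches.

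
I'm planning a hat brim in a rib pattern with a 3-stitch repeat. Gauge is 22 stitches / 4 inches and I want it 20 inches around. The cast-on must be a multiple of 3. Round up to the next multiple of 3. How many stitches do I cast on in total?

22 / 4 = 5.5 sts per inch.
20 × 5.5 = 110.00 sts.
Next multiple of 3: 111.

Cast on 111 stitches.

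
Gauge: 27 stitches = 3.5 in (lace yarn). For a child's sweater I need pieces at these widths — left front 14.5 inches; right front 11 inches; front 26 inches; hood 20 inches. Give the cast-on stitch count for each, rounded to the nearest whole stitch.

Rate = 27/3.5 = 7.714 sts per in.
left front: 14.5 × 7.714 = 111.86 → 112.
right front: 11 × 7.714 = 84.86 → 85.
front: 26 × 7.714 = 200.57 → 201.
hood: 20 × 7.714 = 154.29 → 154.

left front 112; right front 85; front 201; hood 154.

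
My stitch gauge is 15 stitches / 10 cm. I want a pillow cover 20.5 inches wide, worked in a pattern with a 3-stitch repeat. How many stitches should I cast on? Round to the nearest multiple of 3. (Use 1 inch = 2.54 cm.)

CO 78 sts.

20.5 in = 20.5 × 2.54 = 52.07 cm.
15 / 10 = 1.5 sts/cm.
52.07 × 1.5 = 78.11 sts.
→ 78.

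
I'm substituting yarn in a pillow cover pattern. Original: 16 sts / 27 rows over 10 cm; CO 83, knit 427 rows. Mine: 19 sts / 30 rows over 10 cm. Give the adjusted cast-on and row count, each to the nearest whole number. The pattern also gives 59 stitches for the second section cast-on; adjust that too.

Stitches: 83 × 19/16 = 98.56 → 99.
Rows: 427 × 30/27 = 474.44 → 474.
second section cast-on: 59 × 19/16 = 70.06 → 70.

Cast on 99 stitches; work 474 rows; second section cast-on 70 stitches.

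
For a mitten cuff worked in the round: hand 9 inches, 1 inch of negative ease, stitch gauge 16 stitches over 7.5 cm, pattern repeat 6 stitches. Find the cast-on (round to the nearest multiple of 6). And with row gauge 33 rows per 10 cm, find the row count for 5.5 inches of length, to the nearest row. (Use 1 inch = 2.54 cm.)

Cast on 42 stitches; work 46 rows.

Finished = 9 − 1 = 8 inches.
8 inches × 2.54 = 20.32 cm.
16/7.5 = 2.133 sts per cm; 20.32 × 2.133 = 43.35 sts.
Nearest multiple of 6 → 42.
5.5 inches = 13.97 cm; × 3.3 = 46.10 → 46 rows.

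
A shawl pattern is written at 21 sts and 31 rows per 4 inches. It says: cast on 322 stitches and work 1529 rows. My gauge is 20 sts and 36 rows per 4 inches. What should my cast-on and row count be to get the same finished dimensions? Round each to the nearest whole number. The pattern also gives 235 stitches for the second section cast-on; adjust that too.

Stitches: 322 × 20/21 = 306.67 → 307.
Rows: 1529 × 36/31 = 1775.61 → 1776.
second section cast-on: 235 × 20/21 = 223.81 → 224.

Cast on 307 stitches; work 1776 rows; second section cast-on 224 stitches.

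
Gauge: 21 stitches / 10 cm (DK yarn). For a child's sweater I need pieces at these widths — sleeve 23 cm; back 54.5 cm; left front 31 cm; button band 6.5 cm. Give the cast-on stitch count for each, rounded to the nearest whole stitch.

Rate = 21/10 = 2.1 sts per cm.
sleeve: 23 × 2.1 = 48.30 → 48.
back: 54.5 × 2.1 = 114.45 → 114.
left front: 31 × 2.1 = 65.10 → 65.
button band: 6.5 × 2.1 = 13.65 → 14.

sleeve 48; back 114; left front 65; button band 14.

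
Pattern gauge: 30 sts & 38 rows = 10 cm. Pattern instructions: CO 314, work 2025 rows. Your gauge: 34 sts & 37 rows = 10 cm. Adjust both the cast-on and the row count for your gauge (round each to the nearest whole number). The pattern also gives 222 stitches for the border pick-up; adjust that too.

Cast on 356 stitches; work 1972 rows; border pick-up 252 stitches.

Stitches: 314 × 34/30 = 355.87 → 356.
Rows: 2025 × 37/38 = 1971.71 → 1972.
border pick-up: 222 × 34/30 = 251.60 → 252.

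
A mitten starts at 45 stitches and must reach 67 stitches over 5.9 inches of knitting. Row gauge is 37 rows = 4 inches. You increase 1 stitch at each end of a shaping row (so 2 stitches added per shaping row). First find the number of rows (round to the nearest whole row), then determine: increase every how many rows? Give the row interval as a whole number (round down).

Increase every 5th row.

Rows = 5.9 × 9.25 = 54.6 → 55 rows.
Stitches to add: 22 → 11 shaping rows (at 2 st each).
55 / 11 = 5.00 → every 5 rows.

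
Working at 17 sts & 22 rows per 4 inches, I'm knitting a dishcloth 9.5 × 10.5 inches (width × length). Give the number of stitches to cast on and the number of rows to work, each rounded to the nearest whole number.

Stitch gauge = 17/4 = 4.25 sts/in; 9.5 × 4.25 = 40.38 → 40 sts.
Row gauge = 22/4 = 5.5 rows/in; 10.5 × 5.5 = 57.75 → 58 rows.

Cast on 40 stitches and work 58 rows.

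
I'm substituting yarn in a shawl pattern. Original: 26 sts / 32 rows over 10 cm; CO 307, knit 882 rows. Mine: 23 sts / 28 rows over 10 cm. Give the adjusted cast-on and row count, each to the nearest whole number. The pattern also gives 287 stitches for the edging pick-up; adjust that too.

Cast on 272 stitches; work 772 rows; edging pick-up 254 stitches.

Stitches: 307 × 23/26 = 271.58 → 272.
Rows: 882 × 28/32 = 771.75 → 772.
edging pick-up: 287 × 23/26 = 253.88 → 254.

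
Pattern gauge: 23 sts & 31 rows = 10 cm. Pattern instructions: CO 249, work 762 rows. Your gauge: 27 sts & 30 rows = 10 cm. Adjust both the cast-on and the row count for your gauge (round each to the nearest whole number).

Stitches: 249 × 27/23 = 292.30 → 292.
Rows: 762 × 30/31 = 737.42 → 737.

Cast on 292 stitches; work 737 rows.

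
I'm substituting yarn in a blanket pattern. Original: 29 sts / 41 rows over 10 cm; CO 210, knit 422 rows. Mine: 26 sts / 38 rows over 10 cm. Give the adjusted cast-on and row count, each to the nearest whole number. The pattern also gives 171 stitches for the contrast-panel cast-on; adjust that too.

Stitches: 210 × 26/29 = 188.28 → 188.
Rows: 422 × 38/41 = 391.12 → 391.
contrast-panel cast-on: 171 × 26/29 = 153.31 → 153.

Cast on 188 stitches; work 391 rows; contrast-panel cast-on 153 stitches.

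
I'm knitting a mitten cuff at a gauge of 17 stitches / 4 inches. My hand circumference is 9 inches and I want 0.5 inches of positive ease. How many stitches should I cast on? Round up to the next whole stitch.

Cast on 41 stitches.

Finished = 9 + 0.5 = 9.5 in.
17 / 4 = 4.25 sts per inch.
9.50 × 4.25 = 40.38 sts.
→ 41 sts.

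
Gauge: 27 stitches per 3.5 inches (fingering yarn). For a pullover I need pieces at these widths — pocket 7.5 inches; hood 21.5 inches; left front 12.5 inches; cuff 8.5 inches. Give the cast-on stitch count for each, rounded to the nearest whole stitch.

Rate = 27/3.5 = 7.714 sts per in.
pocket: 7.5 × 7.714 = 57.86 → 58.
hood: 21.5 × 7.714 = 165.86 → 166.
left front: 12.5 × 7.714 = 96.43 → 96.
cuff: 8.5 × 7.714 = 65.57 → 66.

pocket 58; hood 166; left front 96; cuff 66.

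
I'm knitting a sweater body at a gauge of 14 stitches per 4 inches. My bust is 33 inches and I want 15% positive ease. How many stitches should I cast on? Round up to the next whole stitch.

Finished = 33 × 1.15 = 37.95 in.
14 / 4 = 3.5 sts per inch.
37.95 × 3.5 = 132.82 sts.
→ 133 sts.

CO 133 sts.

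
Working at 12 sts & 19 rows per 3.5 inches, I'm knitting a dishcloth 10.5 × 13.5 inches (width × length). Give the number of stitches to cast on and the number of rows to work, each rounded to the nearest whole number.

Stitch gauge = 12/3.5 = 3.429 sts/in; 10.5 × 3.429 = 36.00 → 36 sts.
Row gauge = 19/3.5 = 5.429 rows/in; 13.5 × 5.429 = 73.29 → 73 rows.

Cast on 36 stitches and work 73 rows.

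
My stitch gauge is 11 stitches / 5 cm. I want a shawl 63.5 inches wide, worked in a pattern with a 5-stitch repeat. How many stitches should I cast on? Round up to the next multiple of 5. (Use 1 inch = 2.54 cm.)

63.5 in = 63.5 × 2.54 = 161.29 cm.
11 / 5 = 2.2 sts/cm.
161.29 × 2.2 = 354.84 sts.
→ 355.

355 stitches.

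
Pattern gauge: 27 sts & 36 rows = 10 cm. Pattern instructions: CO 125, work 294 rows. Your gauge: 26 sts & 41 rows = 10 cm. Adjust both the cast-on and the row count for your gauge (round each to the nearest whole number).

Stitches: 125 × 26/27 = 120.37 → 120.
Rows: 294 × 41/36 = 334.83 → 335.

Cast on 120 stitches; work 335 rows.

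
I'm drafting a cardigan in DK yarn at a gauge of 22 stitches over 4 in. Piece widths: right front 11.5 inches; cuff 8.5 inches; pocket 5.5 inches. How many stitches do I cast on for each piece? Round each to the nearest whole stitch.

Rate = 22/4 = 5.5 sts per in.
right front: 11.5 × 5.5 = 63.25 → 63.
cuff: 8.5 × 5.5 = 46.75 → 47.
pocket: 5.5 × 5.5 = 30.25 → 30.

right front 63; cuff 47; pocket 30.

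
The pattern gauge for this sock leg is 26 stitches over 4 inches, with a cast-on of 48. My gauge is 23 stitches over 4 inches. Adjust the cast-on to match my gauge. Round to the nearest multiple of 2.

Cast on 42 stitches.

Scale factor = 23 / 26 = 0.885.
48 × 23 / 26 = 42.46 sts.
→ 42 sts.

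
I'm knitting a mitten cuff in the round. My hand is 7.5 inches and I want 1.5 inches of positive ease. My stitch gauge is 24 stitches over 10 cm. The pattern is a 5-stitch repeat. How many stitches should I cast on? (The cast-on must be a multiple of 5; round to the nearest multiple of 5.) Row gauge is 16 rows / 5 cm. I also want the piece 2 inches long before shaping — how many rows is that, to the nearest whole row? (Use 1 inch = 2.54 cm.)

Cast on 55 stitches; work 16 rows.

Finished = 7.5 + 1.5 = 9 inches.
9 inches × 2.54 = 22.86 cm.
24/10 = 2.4 sts per cm; 22.86 × 2.4 = 54.86 sts.
Nearest multiple of 5 → 55.
2 inches = 5.08 cm; × 3.2 = 16.26 → 16 rows.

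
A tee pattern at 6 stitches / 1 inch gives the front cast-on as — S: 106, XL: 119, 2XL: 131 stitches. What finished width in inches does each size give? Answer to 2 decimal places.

6/1 = 6 sts per in.
S: 106 / 6 = 17.667 → 17.67 in.
XL: 119 / 6 = 19.833 → 19.83 in.
2XL: 131 / 6 = 21.833 → 21.83 in.

S 17.67 inches; XL 19.83 inches; 2XL 21.83 inches.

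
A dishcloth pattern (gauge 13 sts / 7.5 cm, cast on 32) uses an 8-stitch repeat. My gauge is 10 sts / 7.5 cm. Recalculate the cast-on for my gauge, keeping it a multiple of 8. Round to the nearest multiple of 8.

24 stitches.

32 × 10 / 13 = 24.62.
Nearest multiple of 8: 24.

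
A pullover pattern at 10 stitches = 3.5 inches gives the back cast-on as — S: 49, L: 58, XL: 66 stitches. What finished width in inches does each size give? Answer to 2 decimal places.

10/3.5 = 2.857 sts per in.
S: 49 / 2.857 = 17.150 → 17.15 in.
L: 58 / 2.857 = 20.300 → 20.30 in.
XL: 66 / 2.857 = 23.100 → 23.10 in.

S 17.15 inches; L 20.30 inches; XL 23.10 inches.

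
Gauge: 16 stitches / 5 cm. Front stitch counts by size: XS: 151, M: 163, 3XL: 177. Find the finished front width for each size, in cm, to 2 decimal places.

XS 47.19 cm; M 50.94 cm; 3XL 55.31 cm.

16/5 = 3.2 sts per cm.
XS: 151 / 3.2 = 47.188 → 47.19 cm.
M: 163 / 3.2 = 50.938 → 50.94 cm.
3XL: 177 / 3.2 = 55.312 → 55.31 cm.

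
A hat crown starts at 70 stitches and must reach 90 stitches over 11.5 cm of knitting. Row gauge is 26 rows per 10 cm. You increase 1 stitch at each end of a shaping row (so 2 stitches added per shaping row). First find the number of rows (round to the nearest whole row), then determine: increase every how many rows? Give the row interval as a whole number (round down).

Rows = 11.5 × 2.6 = 29.9 → 30 rows.
Stitches to add: 20 → 10 shaping rows (at 2 st each).
30 / 10 = 3.00 → every 3 rows.

Increase every 3rd row.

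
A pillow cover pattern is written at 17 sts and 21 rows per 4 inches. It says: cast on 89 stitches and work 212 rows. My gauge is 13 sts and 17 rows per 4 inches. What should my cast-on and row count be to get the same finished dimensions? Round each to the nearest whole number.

Stitches: 89 × 13/17 = 68.06 → 68.
Rows: 212 × 17/21 = 171.62 → 172.

Cast on 68 stitches; work 172 rows.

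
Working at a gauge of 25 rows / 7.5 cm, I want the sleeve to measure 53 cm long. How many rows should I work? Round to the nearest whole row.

Knit 177 rows.

25 rows / 7.5 cm = 3.333 rows per cm.
53 × 3.333 = 176.67 rows.
Round to nearest → 177.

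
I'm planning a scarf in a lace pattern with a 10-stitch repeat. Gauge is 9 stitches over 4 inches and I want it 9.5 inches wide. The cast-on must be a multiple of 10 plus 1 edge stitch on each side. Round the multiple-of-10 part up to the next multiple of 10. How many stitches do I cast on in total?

9 / 4 = 2.25 sts per inch.
9.5 × 2.25 = 21.38 sts.
Less 2 edge sts → 19.38 for the repeat.
Next multiple of 10: 20.
Add back 2 edge sts → 22.

Cast on 22 stitches.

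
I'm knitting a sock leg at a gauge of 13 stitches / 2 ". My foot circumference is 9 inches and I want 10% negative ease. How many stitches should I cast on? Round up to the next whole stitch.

CO 53 sts.

Finished = 9 × 0.90 = 8.10 in.
13 / 2 = 6.5 sts per inch.
8.10 × 6.5 = 52.65 sts.
→ 53 sts.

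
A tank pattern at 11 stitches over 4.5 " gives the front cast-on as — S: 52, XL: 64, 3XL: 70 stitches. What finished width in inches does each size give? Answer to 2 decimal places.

S 21.27 inches; XL 26.18 inches; 3XL 28.64 inches.

11/4.5 = 2.444 sts per in.
S: 52 / 2.444 = 21.273 → 21.27 in.
XL: 64 / 2.444 = 26.182 → 26.18 in.
3XL: 70 / 2.444 = 28.636 → 28.64 in.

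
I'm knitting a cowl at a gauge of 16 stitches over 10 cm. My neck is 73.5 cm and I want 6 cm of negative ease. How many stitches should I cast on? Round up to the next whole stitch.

Cast on 108 stitches.

Finished = 73.5 − 6 = 67.5 cm.
16 / 10 = 1.6 sts per cm.
67.50 × 1.6 = 108.00 sts.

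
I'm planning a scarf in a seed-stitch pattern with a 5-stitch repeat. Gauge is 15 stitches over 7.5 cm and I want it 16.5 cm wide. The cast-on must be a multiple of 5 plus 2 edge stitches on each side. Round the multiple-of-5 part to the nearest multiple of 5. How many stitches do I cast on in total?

15 / 7.5 = 2 sts per cm.
16.5 × 2 = 33.00 sts.
Less 4 edge sts → 29.00 for the repeat.
Nearest multiple of 5: 30.
Add back 4 edge sts → 34.

34 stitches.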